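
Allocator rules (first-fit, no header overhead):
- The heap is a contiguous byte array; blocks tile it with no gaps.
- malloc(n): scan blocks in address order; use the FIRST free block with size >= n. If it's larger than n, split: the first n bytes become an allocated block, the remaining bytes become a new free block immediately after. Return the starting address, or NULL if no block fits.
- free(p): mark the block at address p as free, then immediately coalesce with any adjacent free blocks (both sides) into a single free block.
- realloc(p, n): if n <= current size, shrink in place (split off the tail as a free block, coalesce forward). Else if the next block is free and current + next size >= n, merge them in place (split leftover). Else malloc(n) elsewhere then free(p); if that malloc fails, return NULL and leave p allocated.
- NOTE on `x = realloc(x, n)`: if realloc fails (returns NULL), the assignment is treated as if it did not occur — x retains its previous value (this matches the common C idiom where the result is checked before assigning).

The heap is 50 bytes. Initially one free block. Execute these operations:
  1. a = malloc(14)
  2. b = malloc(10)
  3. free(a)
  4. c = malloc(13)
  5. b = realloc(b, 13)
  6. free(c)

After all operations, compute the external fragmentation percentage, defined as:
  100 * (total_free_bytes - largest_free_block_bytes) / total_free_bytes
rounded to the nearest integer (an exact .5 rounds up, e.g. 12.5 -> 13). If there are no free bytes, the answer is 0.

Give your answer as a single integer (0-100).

Op 1: a = malloc(14) -> a = 0; heap: [0-13 ALLOC][14-49 FREE]
Op 2: b = malloc(10) -> b = 14; heap: [0-13 ALLOC][14-23 ALLOC][24-49 FREE]
Op 3: free(a) -> (freed a); heap: [0-13 FREE][14-23 ALLOC][24-49 FREE]
Op 4: c = malloc(13) -> c = 0; heap: [0-12 ALLOC][13-13 FREE][14-23 ALLOC][24-49 FREE]
Op 5: b = realloc(b, 13) -> b = 14; heap: [0-12 ALLOC][13-13 FREE][14-26 ALLOC][27-49 FREE]
Op 6: free(c) -> (freed c); heap: [0-13 FREE][14-26 ALLOC][27-49 FREE]
Free blocks: [14 23] total_free=37 largest=23 -> 100*(37-23)/37 = 1400/37 ≈ 37.838 -> rounds to 38

Answer: 38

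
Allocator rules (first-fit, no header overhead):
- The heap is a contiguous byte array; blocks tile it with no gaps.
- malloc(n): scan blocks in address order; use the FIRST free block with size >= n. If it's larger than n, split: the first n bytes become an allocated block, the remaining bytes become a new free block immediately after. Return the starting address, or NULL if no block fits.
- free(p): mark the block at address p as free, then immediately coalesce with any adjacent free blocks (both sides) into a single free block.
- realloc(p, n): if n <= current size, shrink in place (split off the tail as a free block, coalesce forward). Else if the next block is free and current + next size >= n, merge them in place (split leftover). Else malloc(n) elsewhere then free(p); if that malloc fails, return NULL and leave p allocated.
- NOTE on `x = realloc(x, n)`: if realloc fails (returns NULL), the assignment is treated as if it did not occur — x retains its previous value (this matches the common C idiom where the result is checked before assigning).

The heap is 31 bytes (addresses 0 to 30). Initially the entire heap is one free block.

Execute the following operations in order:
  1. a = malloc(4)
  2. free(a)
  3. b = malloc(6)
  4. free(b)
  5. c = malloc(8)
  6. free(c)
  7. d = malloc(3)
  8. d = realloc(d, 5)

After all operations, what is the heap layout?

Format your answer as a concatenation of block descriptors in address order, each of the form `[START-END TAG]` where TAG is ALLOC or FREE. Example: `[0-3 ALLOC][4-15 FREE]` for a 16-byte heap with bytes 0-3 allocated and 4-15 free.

Answer: [0-4 ALLOC][5-30 FREE]

Derivation:
Op 1: a = malloc(4) -> a = 0; heap: [0-3 ALLOC][4-30 FREE]
Op 2: free(a) -> (freed a); heap: [0-30 FREE]
Op 3: b = malloc(6) -> b = 0; heap: [0-5 ALLOC][6-30 FREE]
Op 4: free(b) -> (freed b); heap: [0-30 FREE]
Op 5: c = malloc(8) -> c = 0; heap: [0-7 ALLOC][8-30 FREE]
Op 6: free(c) -> (freed c); heap: [0-30 FREE]
Op 7: d = malloc(3) -> d = 0; heap: [0-2 ALLOC][3-30 FREE]
Op 8: d = realloc(d, 5) -> d = 0; heap: [0-4 ALLOC][5-30 FREE]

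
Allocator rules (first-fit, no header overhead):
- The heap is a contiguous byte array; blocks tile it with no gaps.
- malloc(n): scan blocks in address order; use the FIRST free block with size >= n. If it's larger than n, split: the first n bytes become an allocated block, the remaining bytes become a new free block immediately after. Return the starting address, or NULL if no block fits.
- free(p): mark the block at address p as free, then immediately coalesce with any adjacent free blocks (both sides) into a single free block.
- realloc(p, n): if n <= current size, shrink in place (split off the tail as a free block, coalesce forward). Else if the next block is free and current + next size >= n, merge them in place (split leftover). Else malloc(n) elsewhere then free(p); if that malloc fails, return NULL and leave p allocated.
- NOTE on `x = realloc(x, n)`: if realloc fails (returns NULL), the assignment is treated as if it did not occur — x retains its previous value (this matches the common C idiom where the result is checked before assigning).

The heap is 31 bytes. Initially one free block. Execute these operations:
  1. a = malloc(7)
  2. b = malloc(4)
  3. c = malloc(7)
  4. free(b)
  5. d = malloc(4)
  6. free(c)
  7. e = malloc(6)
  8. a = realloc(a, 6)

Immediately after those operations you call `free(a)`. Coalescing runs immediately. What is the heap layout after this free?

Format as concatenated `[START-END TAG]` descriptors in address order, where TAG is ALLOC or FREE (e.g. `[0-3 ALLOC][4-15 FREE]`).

Answer: [0-6 FREE][7-10 ALLOC][11-16 ALLOC][17-30 FREE]

Derivation:
Op 1: a = malloc(7) -> a = 0; heap: [0-6 ALLOC][7-30 FREE]
Op 2: b = malloc(4) -> b = 7; heap: [0-6 ALLOC][7-10 ALLOC][11-30 FREE]
Op 3: c = malloc(7) -> c = 11; heap: [0-6 ALLOC][7-10 ALLOC][11-17 ALLOC][18-30 FREE]
Op 4: free(b) -> (freed b); heap: [0-6 ALLOC][7-10 FREE][11-17 ALLOC][18-30 FREE]
Op 5: d = malloc(4) -> d = 7; heap: [0-6 ALLOC][7-10 ALLOC][11-17 ALLOC][18-30 FREE]
Op 6: free(c) -> (freed c); heap: [0-6 ALLOC][7-10 ALLOC][11-30 FREE]
Op 7: e = malloc(6) -> e = 11; heap: [0-6 ALLOC][7-10 ALLOC][11-16 ALLOC][17-30 FREE]
Op 8: a = realloc(a, 6) -> a = 0; heap: [0-5 ALLOC][6-6 FREE][7-10 ALLOC][11-16 ALLOC][17-30 FREE]
free(a): a = 0 -> block [0-5 ALLOC]; mark free, coalesce with adjacent free neighbors -> [0-6 FREE][7-10 ALLOC][11-16 ALLOC][17-30 FREE]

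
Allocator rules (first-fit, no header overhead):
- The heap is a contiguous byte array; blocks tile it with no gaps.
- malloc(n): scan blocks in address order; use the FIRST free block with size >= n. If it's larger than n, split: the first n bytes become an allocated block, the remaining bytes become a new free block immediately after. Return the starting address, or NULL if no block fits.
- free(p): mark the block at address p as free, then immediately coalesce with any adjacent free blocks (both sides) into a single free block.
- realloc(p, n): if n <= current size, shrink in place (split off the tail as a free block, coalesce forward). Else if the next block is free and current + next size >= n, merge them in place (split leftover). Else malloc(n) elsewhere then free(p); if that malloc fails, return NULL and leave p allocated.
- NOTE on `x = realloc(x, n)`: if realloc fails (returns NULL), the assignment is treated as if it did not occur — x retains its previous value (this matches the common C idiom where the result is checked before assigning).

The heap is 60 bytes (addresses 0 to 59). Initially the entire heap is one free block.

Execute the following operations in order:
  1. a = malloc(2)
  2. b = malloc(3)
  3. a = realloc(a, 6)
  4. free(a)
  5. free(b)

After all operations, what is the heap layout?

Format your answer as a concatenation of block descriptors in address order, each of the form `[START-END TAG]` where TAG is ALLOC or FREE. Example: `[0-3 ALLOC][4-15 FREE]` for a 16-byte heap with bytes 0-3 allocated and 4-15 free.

Answer: [0-59 FREE]

Derivation:
Op 1: a = malloc(2) -> a = 0; heap: [0-1 ALLOC][2-59 FREE]
Op 2: b = malloc(3) -> b = 2; heap: [0-1 ALLOC][2-4 ALLOC][5-59 FREE]
Op 3: a = realloc(a, 6) -> a = 5; heap: [0-1 FREE][2-4 ALLOC][5-10 ALLOC][11-59 FREE]
Op 4: free(a) -> (freed a); heap: [0-1 FREE][2-4 ALLOC][5-59 FREE]
Op 5: free(b) -> (freed b); heap: [0-59 FREE]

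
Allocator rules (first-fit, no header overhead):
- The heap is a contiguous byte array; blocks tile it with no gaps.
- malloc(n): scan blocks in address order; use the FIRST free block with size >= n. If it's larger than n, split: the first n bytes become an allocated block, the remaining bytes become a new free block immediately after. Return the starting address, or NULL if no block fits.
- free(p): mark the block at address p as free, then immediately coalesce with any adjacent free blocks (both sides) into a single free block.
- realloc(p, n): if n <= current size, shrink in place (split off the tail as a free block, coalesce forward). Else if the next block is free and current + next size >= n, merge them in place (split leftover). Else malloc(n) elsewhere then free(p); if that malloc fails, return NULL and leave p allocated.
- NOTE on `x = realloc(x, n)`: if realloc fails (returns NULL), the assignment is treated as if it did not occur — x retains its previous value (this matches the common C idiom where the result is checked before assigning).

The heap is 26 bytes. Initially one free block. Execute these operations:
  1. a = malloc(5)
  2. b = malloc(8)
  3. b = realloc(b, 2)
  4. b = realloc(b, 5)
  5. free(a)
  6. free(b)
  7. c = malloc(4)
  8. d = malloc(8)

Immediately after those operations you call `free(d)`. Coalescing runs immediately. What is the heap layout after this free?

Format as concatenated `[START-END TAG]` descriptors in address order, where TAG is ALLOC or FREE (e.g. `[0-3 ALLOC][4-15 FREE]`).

Answer: [0-3 ALLOC][4-25 FREE]

Derivation:
Op 1: a = malloc(5) -> a = 0; heap: [0-4 ALLOC][5-25 FREE]
Op 2: b = malloc(8) -> b = 5; heap: [0-4 ALLOC][5-12 ALLOC][13-25 FREE]
Op 3: b = realloc(b, 2) -> b = 5; heap: [0-4 ALLOC][5-6 ALLOC][7-25 FREE]
Op 4: b = realloc(b, 5) -> b = 5; heap: [0-4 ALLOC][5-9 ALLOC][10-25 FREE]
Op 5: free(a) -> (freed a); heap: [0-4 FREE][5-9 ALLOC][10-25 FREE]
Op 6: free(b) -> (freed b); heap: [0-25 FREE]
Op 7: c = malloc(4) -> c = 0; heap: [0-3 ALLOC][4-25 FREE]
Op 8: d = malloc(8) -> d = 4; heap: [0-3 ALLOC][4-11 ALLOC][12-25 FREE]
free(d): d = 4 -> block [4-11 ALLOC]; mark free, coalesce with adjacent free neighbors -> [0-3 ALLOC][4-25 FREE]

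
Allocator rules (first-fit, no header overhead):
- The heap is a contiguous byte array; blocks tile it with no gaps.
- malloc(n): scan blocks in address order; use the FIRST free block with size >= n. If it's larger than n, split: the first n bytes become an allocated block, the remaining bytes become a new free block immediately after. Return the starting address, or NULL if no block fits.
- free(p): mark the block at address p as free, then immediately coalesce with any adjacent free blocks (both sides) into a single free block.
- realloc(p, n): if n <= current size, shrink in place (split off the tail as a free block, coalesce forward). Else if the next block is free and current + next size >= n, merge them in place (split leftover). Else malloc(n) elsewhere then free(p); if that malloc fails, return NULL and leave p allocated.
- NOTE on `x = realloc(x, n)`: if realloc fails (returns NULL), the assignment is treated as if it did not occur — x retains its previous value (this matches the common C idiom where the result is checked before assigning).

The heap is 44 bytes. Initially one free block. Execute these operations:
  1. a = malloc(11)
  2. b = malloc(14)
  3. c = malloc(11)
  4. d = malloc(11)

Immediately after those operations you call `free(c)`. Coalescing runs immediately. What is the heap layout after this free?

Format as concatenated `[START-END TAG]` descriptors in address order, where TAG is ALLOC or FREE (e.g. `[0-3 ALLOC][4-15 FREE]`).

Answer: [0-10 ALLOC][11-24 ALLOC][25-43 FREE]

Derivation:
Op 1: a = malloc(11) -> a = 0; heap: [0-10 ALLOC][11-43 FREE]
Op 2: b = malloc(14) -> b = 11; heap: [0-10 ALLOC][11-24 ALLOC][25-43 FREE]
Op 3: c = malloc(11) -> c = 25; heap: [0-10 ALLOC][11-24 ALLOC][25-35 ALLOC][36-43 FREE]
Op 4: d = malloc(11) -> d = NULL; heap: [0-10 ALLOC][11-24 ALLOC][25-35 ALLOC][36-43 FREE]
free(c): c = 25 -> block [25-35 ALLOC]; mark free, coalesce with adjacent free neighbors -> [0-10 ALLOC][11-24 ALLOC][25-43 FREE]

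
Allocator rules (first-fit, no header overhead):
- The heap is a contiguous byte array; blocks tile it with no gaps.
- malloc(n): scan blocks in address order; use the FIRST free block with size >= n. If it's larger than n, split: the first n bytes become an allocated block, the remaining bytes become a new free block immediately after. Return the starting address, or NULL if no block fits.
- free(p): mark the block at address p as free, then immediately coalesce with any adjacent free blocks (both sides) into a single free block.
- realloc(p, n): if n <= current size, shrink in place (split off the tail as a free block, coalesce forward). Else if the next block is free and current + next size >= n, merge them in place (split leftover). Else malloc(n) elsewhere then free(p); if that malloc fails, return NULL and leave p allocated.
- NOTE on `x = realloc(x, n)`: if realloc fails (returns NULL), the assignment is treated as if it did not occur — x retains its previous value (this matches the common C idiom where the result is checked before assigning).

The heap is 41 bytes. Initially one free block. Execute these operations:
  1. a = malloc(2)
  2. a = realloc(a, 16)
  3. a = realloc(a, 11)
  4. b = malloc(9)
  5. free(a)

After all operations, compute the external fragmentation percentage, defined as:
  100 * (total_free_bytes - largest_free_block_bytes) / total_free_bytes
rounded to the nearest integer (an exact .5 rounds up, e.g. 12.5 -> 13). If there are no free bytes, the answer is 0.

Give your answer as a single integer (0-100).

Answer: 34

Derivation:
Op 1: a = malloc(2) -> a = 0; heap: [0-1 ALLOC][2-40 FREE]
Op 2: a = realloc(a, 16) -> a = 0; heap: [0-15 ALLOC][16-40 FREE]
Op 3: a = realloc(a, 11) -> a = 0; heap: [0-10 ALLOC][11-40 FREE]
Op 4: b = malloc(9) -> b = 11; heap: [0-10 ALLOC][11-19 ALLOC][20-40 FREE]
Op 5: free(a) -> (freed a); heap: [0-10 FREE][11-19 ALLOC][20-40 FREE]
Free blocks: [11 21] total_free=32 largest=21 -> 100*(32-21)/32 = 1100/32 = 34.375 -> rounds to 34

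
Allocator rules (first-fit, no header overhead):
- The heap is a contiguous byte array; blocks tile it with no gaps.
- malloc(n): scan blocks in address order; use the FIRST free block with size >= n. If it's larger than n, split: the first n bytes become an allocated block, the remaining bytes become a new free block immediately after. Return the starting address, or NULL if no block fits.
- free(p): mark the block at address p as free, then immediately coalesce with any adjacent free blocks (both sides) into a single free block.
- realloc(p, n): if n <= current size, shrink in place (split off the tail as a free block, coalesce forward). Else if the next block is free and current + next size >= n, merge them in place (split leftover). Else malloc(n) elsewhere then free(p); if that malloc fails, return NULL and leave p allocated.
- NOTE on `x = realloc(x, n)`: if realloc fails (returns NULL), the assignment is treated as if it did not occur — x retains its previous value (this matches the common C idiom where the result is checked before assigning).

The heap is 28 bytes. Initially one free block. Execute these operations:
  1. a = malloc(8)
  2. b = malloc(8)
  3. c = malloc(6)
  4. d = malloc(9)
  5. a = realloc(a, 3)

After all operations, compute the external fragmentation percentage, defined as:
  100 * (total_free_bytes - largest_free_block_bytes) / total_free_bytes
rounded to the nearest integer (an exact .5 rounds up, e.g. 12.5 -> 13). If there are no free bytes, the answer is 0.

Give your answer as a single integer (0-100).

Answer: 45

Derivation:
Op 1: a = malloc(8) -> a = 0; heap: [0-7 ALLOC][8-27 FREE]
Op 2: b = malloc(8) -> b = 8; heap: [0-7 ALLOC][8-15 ALLOC][16-27 FREE]
Op 3: c = malloc(6) -> c = 16; heap: [0-7 ALLOC][8-15 ALLOC][16-21 ALLOC][22-27 FREE]
Op 4: d = malloc(9) -> d = NULL; heap: [0-7 ALLOC][8-15 ALLOC][16-21 ALLOC][22-27 FREE]
Op 5: a = realloc(a, 3) -> a = 0; heap: [0-2 ALLOC][3-7 FREE][8-15 ALLOC][16-21 ALLOC][22-27 FREE]
Free blocks: [5 6] total_free=11 largest=6 -> 100*(11-6)/11 = 500/11 ≈ 45.455 -> rounds to 45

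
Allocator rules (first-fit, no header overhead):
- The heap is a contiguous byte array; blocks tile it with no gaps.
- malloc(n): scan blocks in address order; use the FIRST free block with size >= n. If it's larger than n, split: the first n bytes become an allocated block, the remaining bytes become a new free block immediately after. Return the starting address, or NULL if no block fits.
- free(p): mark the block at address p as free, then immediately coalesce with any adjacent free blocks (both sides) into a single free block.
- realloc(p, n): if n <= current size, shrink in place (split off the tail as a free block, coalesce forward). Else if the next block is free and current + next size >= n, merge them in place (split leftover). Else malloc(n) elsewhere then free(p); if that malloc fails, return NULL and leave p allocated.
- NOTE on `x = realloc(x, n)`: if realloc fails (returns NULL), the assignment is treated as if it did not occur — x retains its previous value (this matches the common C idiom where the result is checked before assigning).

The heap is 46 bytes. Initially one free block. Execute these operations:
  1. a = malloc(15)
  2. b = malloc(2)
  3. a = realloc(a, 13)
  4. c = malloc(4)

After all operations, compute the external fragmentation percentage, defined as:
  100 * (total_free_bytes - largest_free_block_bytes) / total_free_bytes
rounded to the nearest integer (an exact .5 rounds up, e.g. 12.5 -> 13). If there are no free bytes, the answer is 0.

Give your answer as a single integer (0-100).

Op 1: a = malloc(15) -> a = 0; heap: [0-14 ALLOC][15-45 FREE]
Op 2: b = malloc(2) -> b = 15; heap: [0-14 ALLOC][15-16 ALLOC][17-45 FREE]
Op 3: a = realloc(a, 13) -> a = 0; heap: [0-12 ALLOC][13-14 FREE][15-16 ALLOC][17-45 FREE]
Op 4: c = malloc(4) -> c = 17; heap: [0-12 ALLOC][13-14 FREE][15-16 ALLOC][17-20 ALLOC][21-45 FREE]
Free blocks: [2 25] total_free=27 largest=25 -> 100*(27-25)/27 = 200/27 ≈ 7.407 -> rounds to 7

Answer: 7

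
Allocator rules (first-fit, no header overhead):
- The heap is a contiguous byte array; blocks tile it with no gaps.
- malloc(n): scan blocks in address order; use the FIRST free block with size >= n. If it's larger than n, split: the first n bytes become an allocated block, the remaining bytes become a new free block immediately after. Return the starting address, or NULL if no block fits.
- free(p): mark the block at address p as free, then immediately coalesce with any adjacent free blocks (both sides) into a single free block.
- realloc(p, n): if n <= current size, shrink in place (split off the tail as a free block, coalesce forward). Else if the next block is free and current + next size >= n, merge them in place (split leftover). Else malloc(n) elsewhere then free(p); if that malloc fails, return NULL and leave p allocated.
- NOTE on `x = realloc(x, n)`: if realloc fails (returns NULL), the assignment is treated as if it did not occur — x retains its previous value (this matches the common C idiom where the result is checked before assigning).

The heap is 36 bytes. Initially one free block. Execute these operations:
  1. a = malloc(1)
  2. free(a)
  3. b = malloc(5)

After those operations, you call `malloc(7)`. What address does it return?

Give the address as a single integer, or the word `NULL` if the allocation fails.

Answer: 5

Derivation:
Op 1: a = malloc(1) -> a = 0; heap: [0-0 ALLOC][1-35 FREE]
Op 2: free(a) -> (freed a); heap: [0-35 FREE]
Op 3: b = malloc(5) -> b = 0; heap: [0-4 ALLOC][5-35 FREE]
malloc(7): first-fit scan over [0-4 ALLOC][5-35 FREE] -> 5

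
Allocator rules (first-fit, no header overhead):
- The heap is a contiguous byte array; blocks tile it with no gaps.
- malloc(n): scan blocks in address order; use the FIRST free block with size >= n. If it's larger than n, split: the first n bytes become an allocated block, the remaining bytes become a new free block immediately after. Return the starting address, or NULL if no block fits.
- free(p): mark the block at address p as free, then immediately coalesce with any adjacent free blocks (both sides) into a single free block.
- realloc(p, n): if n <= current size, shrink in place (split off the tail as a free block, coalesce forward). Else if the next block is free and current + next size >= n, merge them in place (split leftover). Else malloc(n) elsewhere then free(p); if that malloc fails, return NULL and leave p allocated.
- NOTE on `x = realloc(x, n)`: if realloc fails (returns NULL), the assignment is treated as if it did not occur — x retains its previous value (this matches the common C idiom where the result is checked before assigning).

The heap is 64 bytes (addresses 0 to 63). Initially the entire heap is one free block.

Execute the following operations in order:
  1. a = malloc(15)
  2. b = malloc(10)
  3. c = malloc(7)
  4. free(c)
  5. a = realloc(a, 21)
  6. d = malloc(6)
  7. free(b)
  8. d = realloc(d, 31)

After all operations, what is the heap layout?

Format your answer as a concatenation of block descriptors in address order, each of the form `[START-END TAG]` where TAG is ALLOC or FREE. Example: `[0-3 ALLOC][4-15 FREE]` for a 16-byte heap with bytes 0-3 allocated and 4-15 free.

Op 1: a = malloc(15) -> a = 0; heap: [0-14 ALLOC][15-63 FREE]
Op 2: b = malloc(10) -> b = 15; heap: [0-14 ALLOC][15-24 ALLOC][25-63 FREE]
Op 3: c = malloc(7) -> c = 25; heap: [0-14 ALLOC][15-24 ALLOC][25-31 ALLOC][32-63 FREE]
Op 4: free(c) -> (freed c); heap: [0-14 ALLOC][15-24 ALLOC][25-63 FREE]
Op 5: a = realloc(a, 21) -> a = 25; heap: [0-14 FREE][15-24 ALLOC][25-45 ALLOC][46-63 FREE]
Op 6: d = malloc(6) -> d = 0; heap: [0-5 ALLOC][6-14 FREE][15-24 ALLOC][25-45 ALLOC][46-63 FREE]
Op 7: free(b) -> (freed b); heap: [0-5 ALLOC][6-24 FREE][25-45 ALLOC][46-63 FREE]
Op 8: d = realloc(d, 31) -> NULL (d unchanged); heap: [0-5 ALLOC][6-24 FREE][25-45 ALLOC][46-63 FREE]

Answer: [0-5 ALLOC][6-24 FREE][25-45 ALLOC][46-63 FREE]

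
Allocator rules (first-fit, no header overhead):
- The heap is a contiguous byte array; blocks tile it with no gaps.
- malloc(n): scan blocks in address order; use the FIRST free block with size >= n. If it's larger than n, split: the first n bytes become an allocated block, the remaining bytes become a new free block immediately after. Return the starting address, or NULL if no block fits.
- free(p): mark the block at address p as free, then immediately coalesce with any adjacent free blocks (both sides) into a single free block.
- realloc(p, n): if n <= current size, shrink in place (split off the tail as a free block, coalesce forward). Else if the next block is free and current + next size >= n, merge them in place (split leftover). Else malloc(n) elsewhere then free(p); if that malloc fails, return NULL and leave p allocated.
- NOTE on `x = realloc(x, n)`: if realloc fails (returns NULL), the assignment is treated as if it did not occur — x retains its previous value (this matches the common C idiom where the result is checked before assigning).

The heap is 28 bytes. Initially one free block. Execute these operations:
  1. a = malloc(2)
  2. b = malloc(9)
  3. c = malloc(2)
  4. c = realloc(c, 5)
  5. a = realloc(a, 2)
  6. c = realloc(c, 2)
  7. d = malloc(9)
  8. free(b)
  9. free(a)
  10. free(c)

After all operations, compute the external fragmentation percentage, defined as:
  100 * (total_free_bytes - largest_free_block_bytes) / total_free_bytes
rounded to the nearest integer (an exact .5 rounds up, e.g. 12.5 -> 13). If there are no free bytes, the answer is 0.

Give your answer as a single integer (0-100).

Op 1: a = malloc(2) -> a = 0; heap: [0-1 ALLOC][2-27 FREE]
Op 2: b = malloc(9) -> b = 2; heap: [0-1 ALLOC][2-10 ALLOC][11-27 FREE]
Op 3: c = malloc(2) -> c = 11; heap: [0-1 ALLOC][2-10 ALLOC][11-12 ALLOC][13-27 FREE]
Op 4: c = realloc(c, 5) -> c = 11; heap: [0-1 ALLOC][2-10 ALLOC][11-15 ALLOC][16-27 FREE]
Op 5: a = realloc(a, 2) -> a = 0; heap: [0-1 ALLOC][2-10 ALLOC][11-15 ALLOC][16-27 FREE]
Op 6: c = realloc(c, 2) -> c = 11; heap: [0-1 ALLOC][2-10 ALLOC][11-12 ALLOC][13-27 FREE]
Op 7: d = malloc(9) -> d = 13; heap: [0-1 ALLOC][2-10 ALLOC][11-12 ALLOC][13-21 ALLOC][22-27 FREE]
Op 8: free(b) -> (freed b); heap: [0-1 ALLOC][2-10 FREE][11-12 ALLOC][13-21 ALLOC][22-27 FREE]
Op 9: free(a) -> (freed a); heap: [0-10 FREE][11-12 ALLOC][13-21 ALLOC][22-27 FREE]
Op 10: free(c) -> (freed c); heap: [0-12 FREE][13-21 ALLOC][22-27 FREE]
Free blocks: [13 6] total_free=19 largest=13 -> 100*(19-13)/19 = 600/19 ≈ 31.579 -> rounds to 32

Answer: 32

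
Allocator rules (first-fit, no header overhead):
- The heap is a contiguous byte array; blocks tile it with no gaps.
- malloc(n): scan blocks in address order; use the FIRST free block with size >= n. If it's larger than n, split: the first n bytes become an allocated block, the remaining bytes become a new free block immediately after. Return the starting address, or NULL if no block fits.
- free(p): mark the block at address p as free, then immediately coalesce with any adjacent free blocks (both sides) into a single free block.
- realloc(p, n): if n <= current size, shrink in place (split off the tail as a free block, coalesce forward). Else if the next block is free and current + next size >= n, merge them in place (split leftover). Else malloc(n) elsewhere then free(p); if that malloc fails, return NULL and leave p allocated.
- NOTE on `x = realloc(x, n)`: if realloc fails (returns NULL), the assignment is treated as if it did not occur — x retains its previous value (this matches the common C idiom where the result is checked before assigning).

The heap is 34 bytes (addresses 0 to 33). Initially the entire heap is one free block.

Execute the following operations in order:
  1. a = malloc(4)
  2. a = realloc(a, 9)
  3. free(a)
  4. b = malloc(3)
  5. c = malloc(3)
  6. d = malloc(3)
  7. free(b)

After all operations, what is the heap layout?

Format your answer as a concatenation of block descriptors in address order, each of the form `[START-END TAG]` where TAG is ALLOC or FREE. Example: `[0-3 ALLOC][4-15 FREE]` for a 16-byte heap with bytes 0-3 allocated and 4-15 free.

Answer: [0-2 FREE][3-5 ALLOC][6-8 ALLOC][9-33 FREE]

Derivation:
Op 1: a = malloc(4) -> a = 0; heap: [0-3 ALLOC][4-33 FREE]
Op 2: a = realloc(a, 9) -> a = 0; heap: [0-8 ALLOC][9-33 FREE]
Op 3: free(a) -> (freed a); heap: [0-33 FREE]
Op 4: b = malloc(3) -> b = 0; heap: [0-2 ALLOC][3-33 FREE]
Op 5: c = malloc(3) -> c = 3; heap: [0-2 ALLOC][3-5 ALLOC][6-33 FREE]
Op 6: d = malloc(3) -> d = 6; heap: [0-2 ALLOC][3-5 ALLOC][6-8 ALLOC][9-33 FREE]
Op 7: free(b) -> (freed b); heap: [0-2 FREE][3-5 ALLOC][6-8 ALLOC][9-33 FREE]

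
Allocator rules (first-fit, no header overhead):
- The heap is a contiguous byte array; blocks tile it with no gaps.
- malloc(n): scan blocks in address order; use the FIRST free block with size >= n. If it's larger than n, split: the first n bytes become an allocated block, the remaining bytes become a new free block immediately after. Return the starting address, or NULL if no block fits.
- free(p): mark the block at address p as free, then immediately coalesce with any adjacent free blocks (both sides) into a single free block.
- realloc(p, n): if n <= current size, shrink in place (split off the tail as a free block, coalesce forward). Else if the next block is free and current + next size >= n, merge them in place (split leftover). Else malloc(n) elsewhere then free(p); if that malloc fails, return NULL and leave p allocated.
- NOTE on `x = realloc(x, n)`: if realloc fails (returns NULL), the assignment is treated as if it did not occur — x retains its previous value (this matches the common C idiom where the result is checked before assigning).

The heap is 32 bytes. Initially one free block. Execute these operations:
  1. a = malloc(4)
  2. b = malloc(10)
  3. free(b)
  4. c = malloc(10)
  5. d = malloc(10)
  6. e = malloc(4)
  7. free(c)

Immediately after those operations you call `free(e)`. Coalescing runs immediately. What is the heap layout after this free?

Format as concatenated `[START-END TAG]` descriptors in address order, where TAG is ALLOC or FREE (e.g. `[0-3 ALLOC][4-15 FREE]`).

Op 1: a = malloc(4) -> a = 0; heap: [0-3 ALLOC][4-31 FREE]
Op 2: b = malloc(10) -> b = 4; heap: [0-3 ALLOC][4-13 ALLOC][14-31 FREE]
Op 3: free(b) -> (freed b); heap: [0-3 ALLOC][4-31 FREE]
Op 4: c = malloc(10) -> c = 4; heap: [0-3 ALLOC][4-13 ALLOC][14-31 FREE]
Op 5: d = malloc(10) -> d = 14; heap: [0-3 ALLOC][4-13 ALLOC][14-23 ALLOC][24-31 FREE]
Op 6: e = malloc(4) -> e = 24; heap: [0-3 ALLOC][4-13 ALLOC][14-23 ALLOC][24-27 ALLOC][28-31 FREE]
Op 7: free(c) -> (freed c); heap: [0-3 ALLOC][4-13 FREE][14-23 ALLOC][24-27 ALLOC][28-31 FREE]
free(e): e = 24 -> block [24-27 ALLOC]; mark free, coalesce with adjacent free neighbors -> [0-3 ALLOC][4-13 FREE][14-23 ALLOC][24-31 FREE]

Answer: [0-3 ALLOC][4-13 FREE][14-23 ALLOC][24-31 FREE]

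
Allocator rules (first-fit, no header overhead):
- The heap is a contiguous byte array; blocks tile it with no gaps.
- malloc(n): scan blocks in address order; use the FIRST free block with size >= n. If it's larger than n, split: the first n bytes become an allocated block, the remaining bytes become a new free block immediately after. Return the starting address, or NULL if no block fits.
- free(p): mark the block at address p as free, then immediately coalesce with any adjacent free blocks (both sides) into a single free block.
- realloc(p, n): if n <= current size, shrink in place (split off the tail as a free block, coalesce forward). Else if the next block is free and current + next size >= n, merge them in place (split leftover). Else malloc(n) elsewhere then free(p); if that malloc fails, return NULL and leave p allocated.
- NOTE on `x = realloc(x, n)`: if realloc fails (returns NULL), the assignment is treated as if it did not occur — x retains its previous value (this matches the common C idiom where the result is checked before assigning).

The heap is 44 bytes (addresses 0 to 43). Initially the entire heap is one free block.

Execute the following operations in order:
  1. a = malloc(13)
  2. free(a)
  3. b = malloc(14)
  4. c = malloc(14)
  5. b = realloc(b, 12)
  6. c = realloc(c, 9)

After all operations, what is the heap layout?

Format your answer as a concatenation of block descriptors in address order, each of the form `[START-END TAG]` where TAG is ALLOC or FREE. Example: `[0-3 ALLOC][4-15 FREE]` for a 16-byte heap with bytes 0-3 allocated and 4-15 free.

Answer: [0-11 ALLOC][12-13 FREE][14-22 ALLOC][23-43 FREE]

Derivation:
Op 1: a = malloc(13) -> a = 0; heap: [0-12 ALLOC][13-43 FREE]
Op 2: free(a) -> (freed a); heap: [0-43 FREE]
Op 3: b = malloc(14) -> b = 0; heap: [0-13 ALLOC][14-43 FREE]
Op 4: c = malloc(14) -> c = 14; heap: [0-13 ALLOC][14-27 ALLOC][28-43 FREE]
Op 5: b = realloc(b, 12) -> b = 0; heap: [0-11 ALLOC][12-13 FREE][14-27 ALLOC][28-43 FREE]
Op 6: c = realloc(c, 9) -> c = 14; heap: [0-11 ALLOC][12-13 FREE][14-22 ALLOC][23-43 FREE]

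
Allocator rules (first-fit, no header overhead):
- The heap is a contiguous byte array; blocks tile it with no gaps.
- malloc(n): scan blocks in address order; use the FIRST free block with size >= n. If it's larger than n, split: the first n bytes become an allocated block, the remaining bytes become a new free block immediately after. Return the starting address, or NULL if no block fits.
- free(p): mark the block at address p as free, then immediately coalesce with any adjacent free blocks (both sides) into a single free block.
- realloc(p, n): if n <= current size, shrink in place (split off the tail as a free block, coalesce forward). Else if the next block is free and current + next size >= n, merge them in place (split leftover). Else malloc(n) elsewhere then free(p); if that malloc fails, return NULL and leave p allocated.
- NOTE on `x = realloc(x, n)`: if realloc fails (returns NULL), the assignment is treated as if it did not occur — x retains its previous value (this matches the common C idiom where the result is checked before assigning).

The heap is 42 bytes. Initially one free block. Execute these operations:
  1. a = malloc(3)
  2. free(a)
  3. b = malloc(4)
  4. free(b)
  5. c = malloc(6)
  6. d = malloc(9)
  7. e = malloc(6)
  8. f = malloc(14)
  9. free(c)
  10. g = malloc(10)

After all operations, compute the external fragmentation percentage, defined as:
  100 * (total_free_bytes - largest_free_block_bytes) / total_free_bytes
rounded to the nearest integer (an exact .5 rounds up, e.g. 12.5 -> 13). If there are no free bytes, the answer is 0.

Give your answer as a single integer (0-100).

Answer: 46

Derivation:
Op 1: a = malloc(3) -> a = 0; heap: [0-2 ALLOC][3-41 FREE]
Op 2: free(a) -> (freed a); heap: [0-41 FREE]
Op 3: b = malloc(4) -> b = 0; heap: [0-3 ALLOC][4-41 FREE]
Op 4: free(b) -> (freed b); heap: [0-41 FREE]
Op 5: c = malloc(6) -> c = 0; heap: [0-5 ALLOC][6-41 FREE]
Op 6: d = malloc(9) -> d = 6; heap: [0-5 ALLOC][6-14 ALLOC][15-41 FREE]
Op 7: e = malloc(6) -> e = 15; heap: [0-5 ALLOC][6-14 ALLOC][15-20 ALLOC][21-41 FREE]
Op 8: f = malloc(14) -> f = 21; heap: [0-5 ALLOC][6-14 ALLOC][15-20 ALLOC][21-34 ALLOC][35-41 FREE]
Op 9: free(c) -> (freed c); heap: [0-5 FREE][6-14 ALLOC][15-20 ALLOC][21-34 ALLOC][35-41 FREE]
Op 10: g = malloc(10) -> g = NULL; heap: [0-5 FREE][6-14 ALLOC][15-20 ALLOC][21-34 ALLOC][35-41 FREE]
Free blocks: [6 7] total_free=13 largest=7 -> 100*(13-7)/13 = 600/13 ≈ 46.154 -> rounds to 46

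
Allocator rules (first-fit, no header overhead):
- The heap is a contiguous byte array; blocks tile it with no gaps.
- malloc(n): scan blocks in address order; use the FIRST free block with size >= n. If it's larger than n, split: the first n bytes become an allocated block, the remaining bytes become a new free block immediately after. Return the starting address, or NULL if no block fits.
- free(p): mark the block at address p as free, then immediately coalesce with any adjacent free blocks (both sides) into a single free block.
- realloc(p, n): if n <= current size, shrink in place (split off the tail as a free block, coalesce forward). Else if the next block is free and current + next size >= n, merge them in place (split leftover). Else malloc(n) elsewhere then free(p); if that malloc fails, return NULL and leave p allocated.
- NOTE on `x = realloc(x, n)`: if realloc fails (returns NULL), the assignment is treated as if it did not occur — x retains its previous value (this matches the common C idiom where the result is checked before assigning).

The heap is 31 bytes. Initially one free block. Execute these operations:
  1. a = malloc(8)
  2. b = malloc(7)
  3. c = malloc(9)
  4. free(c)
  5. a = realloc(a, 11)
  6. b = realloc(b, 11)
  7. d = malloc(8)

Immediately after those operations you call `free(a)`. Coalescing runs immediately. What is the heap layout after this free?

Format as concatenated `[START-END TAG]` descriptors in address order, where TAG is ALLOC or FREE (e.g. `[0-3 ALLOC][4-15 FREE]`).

Op 1: a = malloc(8) -> a = 0; heap: [0-7 ALLOC][8-30 FREE]
Op 2: b = malloc(7) -> b = 8; heap: [0-7 ALLOC][8-14 ALLOC][15-30 FREE]
Op 3: c = malloc(9) -> c = 15; heap: [0-7 ALLOC][8-14 ALLOC][15-23 ALLOC][24-30 FREE]
Op 4: free(c) -> (freed c); heap: [0-7 ALLOC][8-14 ALLOC][15-30 FREE]
Op 5: a = realloc(a, 11) -> a = 15; heap: [0-7 FREE][8-14 ALLOC][15-25 ALLOC][26-30 FREE]
Op 6: b = realloc(b, 11) -> NULL (b unchanged); heap: [0-7 FREE][8-14 ALLOC][15-25 ALLOC][26-30 FREE]
Op 7: d = malloc(8) -> d = 0; heap: [0-7 ALLOC][8-14 ALLOC][15-25 ALLOC][26-30 FREE]
free(a): a = 15 -> block [15-25 ALLOC]; mark free, coalesce with adjacent free neighbors -> [0-7 ALLOC][8-14 ALLOC][15-30 FREE]

Answer: [0-7 ALLOC][8-14 ALLOC][15-30 FREE]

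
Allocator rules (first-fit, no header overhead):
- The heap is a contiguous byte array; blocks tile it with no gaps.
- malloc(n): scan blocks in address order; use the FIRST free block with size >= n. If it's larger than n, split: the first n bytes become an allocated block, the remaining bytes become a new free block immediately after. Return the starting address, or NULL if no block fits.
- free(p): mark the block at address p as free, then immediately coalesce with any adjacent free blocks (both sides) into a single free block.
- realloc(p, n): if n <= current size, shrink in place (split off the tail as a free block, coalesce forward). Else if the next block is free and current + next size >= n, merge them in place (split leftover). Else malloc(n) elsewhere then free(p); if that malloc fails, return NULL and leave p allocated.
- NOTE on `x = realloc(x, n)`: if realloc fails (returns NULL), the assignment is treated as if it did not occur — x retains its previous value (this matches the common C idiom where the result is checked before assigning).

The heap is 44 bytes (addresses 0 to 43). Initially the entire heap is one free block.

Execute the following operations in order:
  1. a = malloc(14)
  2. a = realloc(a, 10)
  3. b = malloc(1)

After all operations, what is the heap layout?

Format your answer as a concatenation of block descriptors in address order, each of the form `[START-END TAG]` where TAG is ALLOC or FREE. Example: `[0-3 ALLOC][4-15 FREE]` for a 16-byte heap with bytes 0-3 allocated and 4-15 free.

Answer: [0-9 ALLOC][10-10 ALLOC][11-43 FREE]

Derivation:
Op 1: a = malloc(14) -> a = 0; heap: [0-13 ALLOC][14-43 FREE]
Op 2: a = realloc(a, 10) -> a = 0; heap: [0-9 ALLOC][10-43 FREE]
Op 3: b = malloc(1) -> b = 10; heap: [0-9 ALLOC][10-10 ALLOC][11-43 FREE]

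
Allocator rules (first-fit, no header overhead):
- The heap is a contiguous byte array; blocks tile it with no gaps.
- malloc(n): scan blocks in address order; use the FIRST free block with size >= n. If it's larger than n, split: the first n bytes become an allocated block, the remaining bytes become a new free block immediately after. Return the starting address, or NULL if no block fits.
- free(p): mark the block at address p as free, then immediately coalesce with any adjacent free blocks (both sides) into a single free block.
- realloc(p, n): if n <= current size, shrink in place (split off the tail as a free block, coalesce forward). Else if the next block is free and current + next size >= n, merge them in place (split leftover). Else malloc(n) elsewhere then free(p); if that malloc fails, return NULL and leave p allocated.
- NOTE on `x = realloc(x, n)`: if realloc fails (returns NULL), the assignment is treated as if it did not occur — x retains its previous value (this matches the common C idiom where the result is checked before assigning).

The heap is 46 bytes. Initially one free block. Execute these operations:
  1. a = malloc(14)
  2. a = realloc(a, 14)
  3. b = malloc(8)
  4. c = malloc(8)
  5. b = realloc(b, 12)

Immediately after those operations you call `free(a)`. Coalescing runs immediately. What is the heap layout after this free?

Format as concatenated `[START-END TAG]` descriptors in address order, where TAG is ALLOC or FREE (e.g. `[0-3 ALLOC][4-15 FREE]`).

Answer: [0-21 FREE][22-29 ALLOC][30-41 ALLOC][42-45 FREE]

Derivation:
Op 1: a = malloc(14) -> a = 0; heap: [0-13 ALLOC][14-45 FREE]
Op 2: a = realloc(a, 14) -> a = 0; heap: [0-13 ALLOC][14-45 FREE]
Op 3: b = malloc(8) -> b = 14; heap: [0-13 ALLOC][14-21 ALLOC][22-45 FREE]
Op 4: c = malloc(8) -> c = 22; heap: [0-13 ALLOC][14-21 ALLOC][22-29 ALLOC][30-45 FREE]
Op 5: b = realloc(b, 12) -> b = 30; heap: [0-13 ALLOC][14-21 FREE][22-29 ALLOC][30-41 ALLOC][42-45 FREE]
free(a): a = 0 -> block [0-13 ALLOC]; mark free, coalesce with adjacent free neighbors -> [0-21 FREE][22-29 ALLOC][30-41 ALLOC][42-45 FREE]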